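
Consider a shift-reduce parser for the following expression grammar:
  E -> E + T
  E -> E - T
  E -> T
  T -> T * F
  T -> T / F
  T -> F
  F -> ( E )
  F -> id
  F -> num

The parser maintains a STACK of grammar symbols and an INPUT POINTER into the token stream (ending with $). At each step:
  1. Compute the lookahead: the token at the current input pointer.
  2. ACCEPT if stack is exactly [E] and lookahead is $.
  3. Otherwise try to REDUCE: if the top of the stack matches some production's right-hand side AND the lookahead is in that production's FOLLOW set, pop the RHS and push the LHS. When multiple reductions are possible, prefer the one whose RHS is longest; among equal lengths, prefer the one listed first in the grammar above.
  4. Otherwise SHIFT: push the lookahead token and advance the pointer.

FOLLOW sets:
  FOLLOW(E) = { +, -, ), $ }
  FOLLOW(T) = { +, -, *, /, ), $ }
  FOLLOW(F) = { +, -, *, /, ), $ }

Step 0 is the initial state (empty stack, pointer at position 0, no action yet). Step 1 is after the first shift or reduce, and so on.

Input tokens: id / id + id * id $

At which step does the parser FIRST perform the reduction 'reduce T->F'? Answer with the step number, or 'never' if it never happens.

Step 1: shift id. Stack=[id] ptr=1 lookahead=/ remaining=[/ id + id * id $]
Step 2: reduce F->id. Stack=[F] ptr=1 lookahead=/ remaining=[/ id + id * id $]
Step 3: reduce T->F. Stack=[T] ptr=1 lookahead=/ remaining=[/ id + id * id $]

Answer: 3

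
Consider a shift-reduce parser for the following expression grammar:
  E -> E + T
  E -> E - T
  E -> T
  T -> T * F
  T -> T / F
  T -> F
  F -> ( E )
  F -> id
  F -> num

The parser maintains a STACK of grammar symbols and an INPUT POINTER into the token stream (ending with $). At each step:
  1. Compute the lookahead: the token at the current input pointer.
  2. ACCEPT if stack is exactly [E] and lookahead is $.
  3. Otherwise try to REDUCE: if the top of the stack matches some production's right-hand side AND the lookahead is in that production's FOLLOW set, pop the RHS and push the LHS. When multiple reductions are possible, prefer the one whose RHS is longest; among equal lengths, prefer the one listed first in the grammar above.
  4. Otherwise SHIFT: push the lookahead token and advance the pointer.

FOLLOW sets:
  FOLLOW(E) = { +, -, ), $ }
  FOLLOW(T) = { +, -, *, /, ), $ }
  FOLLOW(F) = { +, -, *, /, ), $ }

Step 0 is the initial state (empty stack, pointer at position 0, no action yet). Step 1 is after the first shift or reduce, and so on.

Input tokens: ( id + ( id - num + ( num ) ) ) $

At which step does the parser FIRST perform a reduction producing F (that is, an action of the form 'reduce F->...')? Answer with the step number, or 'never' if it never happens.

Step 1: shift (. Stack=[(] ptr=1 lookahead=id remaining=[id + ( id - num + ( num ) ) ) $]
Step 2: shift id. Stack=[( id] ptr=2 lookahead=+ remaining=[+ ( id - num + ( num ) ) ) $]
Step 3: reduce F->id. Stack=[( F] ptr=2 lookahead=+ remaining=[+ ( id - num + ( num ) ) ) $]

Answer: 3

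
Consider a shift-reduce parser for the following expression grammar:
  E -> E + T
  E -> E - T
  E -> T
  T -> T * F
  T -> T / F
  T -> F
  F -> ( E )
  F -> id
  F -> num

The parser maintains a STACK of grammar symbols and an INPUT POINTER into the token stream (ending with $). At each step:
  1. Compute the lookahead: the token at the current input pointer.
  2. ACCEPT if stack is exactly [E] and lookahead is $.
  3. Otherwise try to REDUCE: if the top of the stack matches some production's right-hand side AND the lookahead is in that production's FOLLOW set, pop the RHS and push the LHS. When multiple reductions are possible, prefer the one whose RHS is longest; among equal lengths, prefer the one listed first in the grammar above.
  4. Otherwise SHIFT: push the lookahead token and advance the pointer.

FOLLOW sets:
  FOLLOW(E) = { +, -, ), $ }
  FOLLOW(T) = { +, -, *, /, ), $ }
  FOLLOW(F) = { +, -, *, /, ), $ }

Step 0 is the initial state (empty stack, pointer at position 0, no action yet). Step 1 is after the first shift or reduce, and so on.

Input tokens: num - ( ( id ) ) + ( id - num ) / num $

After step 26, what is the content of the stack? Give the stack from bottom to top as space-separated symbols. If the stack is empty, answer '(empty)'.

Answer: E + ( E -

Derivation:
Step 1: shift num. Stack=[num] ptr=1 lookahead=- remaining=[- ( ( id ) ) + ( id - num ) / num $]
Step 2: reduce F->num. Stack=[F] ptr=1 lookahead=- remaining=[- ( ( id ) ) + ( id - num ) / num $]
Step 3: reduce T->F. Stack=[T] ptr=1 lookahead=- remaining=[- ( ( id ) ) + ( id - num ) / num $]
Step 4: reduce E->T. Stack=[E] ptr=1 lookahead=- remaining=[- ( ( id ) ) + ( id - num ) / num $]
Step 5: shift -. Stack=[E -] ptr=2 lookahead=( remaining=[( ( id ) ) + ( id - num ) / num $]
Step 6: shift (. Stack=[E - (] ptr=3 lookahead=( remaining=[( id ) ) + ( id - num ) / num $]
Step 7: shift (. Stack=[E - ( (] ptr=4 lookahead=id remaining=[id ) ) + ( id - num ) / num $]
Step 8: shift id. Stack=[E - ( ( id] ptr=5 lookahead=) remaining=[) ) + ( id - num ) / num $]
Step 9: reduce F->id. Stack=[E - ( ( F] ptr=5 lookahead=) remaining=[) ) + ( id - num ) / num $]
Step 10: reduce T->F. Stack=[E - ( ( T] ptr=5 lookahead=) remaining=[) ) + ( id - num ) / num $]
Step 11: reduce E->T. Stack=[E - ( ( E] ptr=5 lookahead=) remaining=[) ) + ( id - num ) / num $]
Step 12: shift ). Stack=[E - ( ( E )] ptr=6 lookahead=) remaining=[) + ( id - num ) / num $]
Step 13: reduce F->( E ). Stack=[E - ( F] ptr=6 lookahead=) remaining=[) + ( id - num ) / num $]
Step 14: reduce T->F. Stack=[E - ( T] ptr=6 lookahead=) remaining=[) + ( id - num ) / num $]
Step 15: reduce E->T. Stack=[E - ( E] ptr=6 lookahead=) remaining=[) + ( id - num ) / num $]
Step 16: shift ). Stack=[E - ( E )] ptr=7 lookahead=+ remaining=[+ ( id - num ) / num $]
Step 17: reduce F->( E ). Stack=[E - F] ptr=7 lookahead=+ remaining=[+ ( id - num ) / num $]
Step 18: reduce T->F. Stack=[E - T] ptr=7 lookahead=+ remaining=[+ ( id - num ) / num $]
Step 19: reduce E->E - T. Stack=[E] ptr=7 lookahead=+ remaining=[+ ( id - num ) / num $]
Step 20: shift +. Stack=[E +] ptr=8 lookahead=( remaining=[( id - num ) / num $]
Step 21: shift (. Stack=[E + (] ptr=9 lookahead=id remaining=[id - num ) / num $]
Step 22: shift id. Stack=[E + ( id] ptr=10 lookahead=- remaining=[- num ) / num $]
Step 23: reduce F->id. Stack=[E + ( F] ptr=10 lookahead=- remaining=[- num ) / num $]
Step 24: reduce T->F. Stack=[E + ( T] ptr=10 lookahead=- remaining=[- num ) / num $]
Step 25: reduce E->T. Stack=[E + ( E] ptr=10 lookahead=- remaining=[- num ) / num $]
Step 26: shift -. Stack=[E + ( E -] ptr=11 lookahead=num remaining=[num ) / num $]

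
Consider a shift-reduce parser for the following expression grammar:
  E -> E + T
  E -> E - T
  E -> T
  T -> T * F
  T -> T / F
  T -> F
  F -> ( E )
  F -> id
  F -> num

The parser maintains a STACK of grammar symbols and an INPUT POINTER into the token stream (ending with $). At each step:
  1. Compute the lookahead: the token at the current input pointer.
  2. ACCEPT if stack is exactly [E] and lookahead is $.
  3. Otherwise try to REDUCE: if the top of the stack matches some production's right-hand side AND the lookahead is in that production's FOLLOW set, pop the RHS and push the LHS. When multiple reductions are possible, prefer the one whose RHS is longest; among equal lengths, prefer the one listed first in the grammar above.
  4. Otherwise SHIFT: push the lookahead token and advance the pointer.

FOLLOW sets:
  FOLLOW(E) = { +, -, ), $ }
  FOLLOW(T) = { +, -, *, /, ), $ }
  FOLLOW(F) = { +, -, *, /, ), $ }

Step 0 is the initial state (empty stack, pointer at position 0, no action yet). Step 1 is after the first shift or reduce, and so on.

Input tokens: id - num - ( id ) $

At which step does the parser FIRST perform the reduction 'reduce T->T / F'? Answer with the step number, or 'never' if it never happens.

Step 1: shift id. Stack=[id] ptr=1 lookahead=- remaining=[- num - ( id ) $]
Step 2: reduce F->id. Stack=[F] ptr=1 lookahead=- remaining=[- num - ( id ) $]
Step 3: reduce T->F. Stack=[T] ptr=1 lookahead=- remaining=[- num - ( id ) $]
Step 4: reduce E->T. Stack=[E] ptr=1 lookahead=- remaining=[- num - ( id ) $]
Step 5: shift -. Stack=[E -] ptr=2 lookahead=num remaining=[num - ( id ) $]
Step 6: shift num. Stack=[E - num] ptr=3 lookahead=- remaining=[- ( id ) $]
Step 7: reduce F->num. Stack=[E - F] ptr=3 lookahead=- remaining=[- ( id ) $]
Step 8: reduce T->F. Stack=[E - T] ptr=3 lookahead=- remaining=[- ( id ) $]
Step 9: reduce E->E - T. Stack=[E] ptr=3 lookahead=- remaining=[- ( id ) $]
Step 10: shift -. Stack=[E -] ptr=4 lookahead=( remaining=[( id ) $]
Step 11: shift (. Stack=[E - (] ptr=5 lookahead=id remaining=[id ) $]
Step 12: shift id. Stack=[E - ( id] ptr=6 lookahead=) remaining=[) $]
Step 13: reduce F->id. Stack=[E - ( F] ptr=6 lookahead=) remaining=[) $]
Step 14: reduce T->F. Stack=[E - ( T] ptr=6 lookahead=) remaining=[) $]
Step 15: reduce E->T. Stack=[E - ( E] ptr=6 lookahead=) remaining=[) $]
Step 16: shift ). Stack=[E - ( E )] ptr=7 lookahead=$ remaining=[$]
Step 17: reduce F->( E ). Stack=[E - F] ptr=7 lookahead=$ remaining=[$]
Step 18: reduce T->F. Stack=[E - T] ptr=7 lookahead=$ remaining=[$]
Step 19: reduce E->E - T. Stack=[E] ptr=7 lookahead=$ remaining=[$]
Step 20: accept. Stack=[E] ptr=7 lookahead=$ remaining=[$]

Answer: never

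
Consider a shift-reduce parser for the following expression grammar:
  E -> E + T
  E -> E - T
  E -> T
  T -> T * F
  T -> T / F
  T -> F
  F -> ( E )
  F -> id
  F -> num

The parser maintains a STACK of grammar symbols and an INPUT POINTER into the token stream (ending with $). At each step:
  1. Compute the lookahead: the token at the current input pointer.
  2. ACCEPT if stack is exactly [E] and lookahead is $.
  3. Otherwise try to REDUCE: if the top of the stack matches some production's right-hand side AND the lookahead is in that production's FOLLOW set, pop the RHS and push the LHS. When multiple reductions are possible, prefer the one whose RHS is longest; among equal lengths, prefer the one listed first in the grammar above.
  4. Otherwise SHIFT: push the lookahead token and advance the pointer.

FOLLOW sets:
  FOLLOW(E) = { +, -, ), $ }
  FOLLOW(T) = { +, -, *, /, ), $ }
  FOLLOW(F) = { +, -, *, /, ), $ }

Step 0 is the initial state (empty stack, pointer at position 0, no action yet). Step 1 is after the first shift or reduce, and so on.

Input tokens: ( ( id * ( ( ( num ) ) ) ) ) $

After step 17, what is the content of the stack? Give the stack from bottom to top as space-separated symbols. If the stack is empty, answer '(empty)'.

Step 1: shift (. Stack=[(] ptr=1 lookahead=( remaining=[( id * ( ( ( num ) ) ) ) ) $]
Step 2: shift (. Stack=[( (] ptr=2 lookahead=id remaining=[id * ( ( ( num ) ) ) ) ) $]
Step 3: shift id. Stack=[( ( id] ptr=3 lookahead=* remaining=[* ( ( ( num ) ) ) ) ) $]
Step 4: reduce F->id. Stack=[( ( F] ptr=3 lookahead=* remaining=[* ( ( ( num ) ) ) ) ) $]
Step 5: reduce T->F. Stack=[( ( T] ptr=3 lookahead=* remaining=[* ( ( ( num ) ) ) ) ) $]
Step 6: shift *. Stack=[( ( T *] ptr=4 lookahead=( remaining=[( ( ( num ) ) ) ) ) $]
Step 7: shift (. Stack=[( ( T * (] ptr=5 lookahead=( remaining=[( ( num ) ) ) ) ) $]
Step 8: shift (. Stack=[( ( T * ( (] ptr=6 lookahead=( remaining=[( num ) ) ) ) ) $]
Step 9: shift (. Stack=[( ( T * ( ( (] ptr=7 lookahead=num remaining=[num ) ) ) ) ) $]
Step 10: shift num. Stack=[( ( T * ( ( ( num] ptr=8 lookahead=) remaining=[) ) ) ) ) $]
Step 11: reduce F->num. Stack=[( ( T * ( ( ( F] ptr=8 lookahead=) remaining=[) ) ) ) ) $]
Step 12: reduce T->F. Stack=[( ( T * ( ( ( T] ptr=8 lookahead=) remaining=[) ) ) ) ) $]
Step 13: reduce E->T. Stack=[( ( T * ( ( ( E] ptr=8 lookahead=) remaining=[) ) ) ) ) $]
Step 14: shift ). Stack=[( ( T * ( ( ( E )] ptr=9 lookahead=) remaining=[) ) ) ) $]
Step 15: reduce F->( E ). Stack=[( ( T * ( ( F] ptr=9 lookahead=) remaining=[) ) ) ) $]
Step 16: reduce T->F. Stack=[( ( T * ( ( T] ptr=9 lookahead=) remaining=[) ) ) ) $]
Step 17: reduce E->T. Stack=[( ( T * ( ( E] ptr=9 lookahead=) remaining=[) ) ) ) $]

Answer: ( ( T * ( ( E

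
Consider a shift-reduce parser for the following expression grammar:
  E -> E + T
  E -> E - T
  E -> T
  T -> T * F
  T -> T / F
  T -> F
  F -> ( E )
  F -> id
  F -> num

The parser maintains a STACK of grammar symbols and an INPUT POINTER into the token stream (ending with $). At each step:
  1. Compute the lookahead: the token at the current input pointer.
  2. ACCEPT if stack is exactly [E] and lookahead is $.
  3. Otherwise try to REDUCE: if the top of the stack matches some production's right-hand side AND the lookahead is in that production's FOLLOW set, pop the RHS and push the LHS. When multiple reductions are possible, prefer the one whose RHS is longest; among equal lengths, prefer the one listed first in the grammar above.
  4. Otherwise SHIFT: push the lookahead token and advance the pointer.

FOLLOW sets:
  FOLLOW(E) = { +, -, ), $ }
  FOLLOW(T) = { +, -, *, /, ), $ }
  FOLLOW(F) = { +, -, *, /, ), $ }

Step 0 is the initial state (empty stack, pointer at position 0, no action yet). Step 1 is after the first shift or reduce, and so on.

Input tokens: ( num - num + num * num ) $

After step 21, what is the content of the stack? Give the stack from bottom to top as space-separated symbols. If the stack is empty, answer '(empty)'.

Answer: F

Derivation:
Step 1: shift (. Stack=[(] ptr=1 lookahead=num remaining=[num - num + num * num ) $]
Step 2: shift num. Stack=[( num] ptr=2 lookahead=- remaining=[- num + num * num ) $]
Step 3: reduce F->num. Stack=[( F] ptr=2 lookahead=- remaining=[- num + num * num ) $]
Step 4: reduce T->F. Stack=[( T] ptr=2 lookahead=- remaining=[- num + num * num ) $]
Step 5: reduce E->T. Stack=[( E] ptr=2 lookahead=- remaining=[- num + num * num ) $]
Step 6: shift -. Stack=[( E -] ptr=3 lookahead=num remaining=[num + num * num ) $]
Step 7: shift num. Stack=[( E - num] ptr=4 lookahead=+ remaining=[+ num * num ) $]
Step 8: reduce F->num. Stack=[( E - F] ptr=4 lookahead=+ remaining=[+ num * num ) $]
Step 9: reduce T->F. Stack=[( E - T] ptr=4 lookahead=+ remaining=[+ num * num ) $]
Step 10: reduce E->E - T. Stack=[( E] ptr=4 lookahead=+ remaining=[+ num * num ) $]
Step 11: shift +. Stack=[( E +] ptr=5 lookahead=num remaining=[num * num ) $]
Step 12: shift num. Stack=[( E + num] ptr=6 lookahead=* remaining=[* num ) $]
Step 13: reduce F->num. Stack=[( E + F] ptr=6 lookahead=* remaining=[* num ) $]
Step 14: reduce T->F. Stack=[( E + T] ptr=6 lookahead=* remaining=[* num ) $]
Step 15: shift *. Stack=[( E + T *] ptr=7 lookahead=num remaining=[num ) $]
Step 16: shift num. Stack=[( E + T * num] ptr=8 lookahead=) remaining=[) $]
Step 17: reduce F->num. Stack=[( E + T * F] ptr=8 lookahead=) remaining=[) $]
Step 18: reduce T->T * F. Stack=[( E + T] ptr=8 lookahead=) remaining=[) $]
Step 19: reduce E->E + T. Stack=[( E] ptr=8 lookahead=) remaining=[) $]
Step 20: shift ). Stack=[( E )] ptr=9 lookahead=$ remaining=[$]
Step 21: reduce F->( E ). Stack=[F] ptr=9 lookahead=$ remaining=[$]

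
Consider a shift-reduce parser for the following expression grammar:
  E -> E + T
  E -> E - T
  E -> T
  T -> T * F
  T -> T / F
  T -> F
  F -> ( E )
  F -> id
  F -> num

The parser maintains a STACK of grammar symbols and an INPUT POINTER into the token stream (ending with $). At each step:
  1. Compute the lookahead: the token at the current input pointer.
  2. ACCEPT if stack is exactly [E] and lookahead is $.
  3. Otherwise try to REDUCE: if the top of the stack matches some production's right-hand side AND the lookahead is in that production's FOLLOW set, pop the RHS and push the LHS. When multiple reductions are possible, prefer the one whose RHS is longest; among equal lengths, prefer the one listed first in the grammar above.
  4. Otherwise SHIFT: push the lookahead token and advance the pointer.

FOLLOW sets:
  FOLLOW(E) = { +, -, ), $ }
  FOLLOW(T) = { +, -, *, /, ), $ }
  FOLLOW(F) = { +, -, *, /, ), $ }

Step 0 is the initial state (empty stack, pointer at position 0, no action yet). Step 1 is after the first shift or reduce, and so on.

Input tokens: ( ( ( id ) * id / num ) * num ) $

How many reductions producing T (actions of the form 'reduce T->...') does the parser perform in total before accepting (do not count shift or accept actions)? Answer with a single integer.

Step 1: shift (. Stack=[(] ptr=1 lookahead=( remaining=[( ( id ) * id / num ) * num ) $]
Step 2: shift (. Stack=[( (] ptr=2 lookahead=( remaining=[( id ) * id / num ) * num ) $]
Step 3: shift (. Stack=[( ( (] ptr=3 lookahead=id remaining=[id ) * id / num ) * num ) $]
Step 4: shift id. Stack=[( ( ( id] ptr=4 lookahead=) remaining=[) * id / num ) * num ) $]
Step 5: reduce F->id. Stack=[( ( ( F] ptr=4 lookahead=) remaining=[) * id / num ) * num ) $]
Step 6: reduce T->F. Stack=[( ( ( T] ptr=4 lookahead=) remaining=[) * id / num ) * num ) $]
Step 7: reduce E->T. Stack=[( ( ( E] ptr=4 lookahead=) remaining=[) * id / num ) * num ) $]
Step 8: shift ). Stack=[( ( ( E )] ptr=5 lookahead=* remaining=[* id / num ) * num ) $]
Step 9: reduce F->( E ). Stack=[( ( F] ptr=5 lookahead=* remaining=[* id / num ) * num ) $]
Step 10: reduce T->F. Stack=[( ( T] ptr=5 lookahead=* remaining=[* id / num ) * num ) $]
Step 11: shift *. Stack=[( ( T *] ptr=6 lookahead=id remaining=[id / num ) * num ) $]
Step 12: shift id. Stack=[( ( T * id] ptr=7 lookahead=/ remaining=[/ num ) * num ) $]
Step 13: reduce F->id. Stack=[( ( T * F] ptr=7 lookahead=/ remaining=[/ num ) * num ) $]
Step 14: reduce T->T * F. Stack=[( ( T] ptr=7 lookahead=/ remaining=[/ num ) * num ) $]
Step 15: shift /. Stack=[( ( T /] ptr=8 lookahead=num remaining=[num ) * num ) $]
Step 16: shift num. Stack=[( ( T / num] ptr=9 lookahead=) remaining=[) * num ) $]
Step 17: reduce F->num. Stack=[( ( T / F] ptr=9 lookahead=) remaining=[) * num ) $]
Step 18: reduce T->T / F. Stack=[( ( T] ptr=9 lookahead=) remaining=[) * num ) $]
Step 19: reduce E->T. Stack=[( ( E] ptr=9 lookahead=) remaining=[) * num ) $]
Step 20: shift ). Stack=[( ( E )] ptr=10 lookahead=* remaining=[* num ) $]
Step 21: reduce F->( E ). Stack=[( F] ptr=10 lookahead=* remaining=[* num ) $]
Step 22: reduce T->F. Stack=[( T] ptr=10 lookahead=* remaining=[* num ) $]
Step 23: shift *. Stack=[( T *] ptr=11 lookahead=num remaining=[num ) $]
Step 24: shift num. Stack=[( T * num] ptr=12 lookahead=) remaining=[) $]
Step 25: reduce F->num. Stack=[( T * F] ptr=12 lookahead=) remaining=[) $]
Step 26: reduce T->T * F. Stack=[( T] ptr=12 lookahead=) remaining=[) $]
Step 27: reduce E->T. Stack=[( E] ptr=12 lookahead=) remaining=[) $]
Step 28: shift ). Stack=[( E )] ptr=13 lookahead=$ remaining=[$]
Step 29: reduce F->( E ). Stack=[F] ptr=13 lookahead=$ remaining=[$]
Step 30: reduce T->F. Stack=[T] ptr=13 lookahead=$ remaining=[$]
Step 31: reduce E->T. Stack=[E] ptr=13 lookahead=$ remaining=[$]
Step 32: accept. Stack=[E] ptr=13 lookahead=$ remaining=[$]

Answer: 7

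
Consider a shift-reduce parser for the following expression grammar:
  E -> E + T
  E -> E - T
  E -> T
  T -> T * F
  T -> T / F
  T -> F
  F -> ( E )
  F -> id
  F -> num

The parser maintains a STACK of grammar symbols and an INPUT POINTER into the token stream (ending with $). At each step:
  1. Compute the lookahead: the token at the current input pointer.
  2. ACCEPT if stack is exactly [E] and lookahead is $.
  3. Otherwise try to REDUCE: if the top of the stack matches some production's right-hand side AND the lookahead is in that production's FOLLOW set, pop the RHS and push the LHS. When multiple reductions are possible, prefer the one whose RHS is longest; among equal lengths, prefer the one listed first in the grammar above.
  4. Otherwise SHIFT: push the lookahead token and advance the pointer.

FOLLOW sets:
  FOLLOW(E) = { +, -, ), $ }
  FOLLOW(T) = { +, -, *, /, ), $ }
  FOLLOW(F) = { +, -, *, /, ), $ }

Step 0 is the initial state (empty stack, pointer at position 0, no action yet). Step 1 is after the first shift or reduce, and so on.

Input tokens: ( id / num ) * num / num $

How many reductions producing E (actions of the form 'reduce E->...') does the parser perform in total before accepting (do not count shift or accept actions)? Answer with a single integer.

Answer: 2

Derivation:
Step 1: shift (. Stack=[(] ptr=1 lookahead=id remaining=[id / num ) * num / num $]
Step 2: shift id. Stack=[( id] ptr=2 lookahead=/ remaining=[/ num ) * num / num $]
Step 3: reduce F->id. Stack=[( F] ptr=2 lookahead=/ remaining=[/ num ) * num / num $]
Step 4: reduce T->F. Stack=[( T] ptr=2 lookahead=/ remaining=[/ num ) * num / num $]
Step 5: shift /. Stack=[( T /] ptr=3 lookahead=num remaining=[num ) * num / num $]
Step 6: shift num. Stack=[( T / num] ptr=4 lookahead=) remaining=[) * num / num $]
Step 7: reduce F->num. Stack=[( T / F] ptr=4 lookahead=) remaining=[) * num / num $]
Step 8: reduce T->T / F. Stack=[( T] ptr=4 lookahead=) remaining=[) * num / num $]
Step 9: reduce E->T. Stack=[( E] ptr=4 lookahead=) remaining=[) * num / num $]
Step 10: shift ). Stack=[( E )] ptr=5 lookahead=* remaining=[* num / num $]
Step 11: reduce F->( E ). Stack=[F] ptr=5 lookahead=* remaining=[* num / num $]
Step 12: reduce T->F. Stack=[T] ptr=5 lookahead=* remaining=[* num / num $]
Step 13: shift *. Stack=[T *] ptr=6 lookahead=num remaining=[num / num $]
Step 14: shift num. Stack=[T * num] ptr=7 lookahead=/ remaining=[/ num $]
Step 15: reduce F->num. Stack=[T * F] ptr=7 lookahead=/ remaining=[/ num $]
Step 16: reduce T->T * F. Stack=[T] ptr=7 lookahead=/ remaining=[/ num $]
Step 17: shift /. Stack=[T /] ptr=8 lookahead=num remaining=[num $]
Step 18: shift num. Stack=[T / num] ptr=9 lookahead=$ remaining=[$]
Step 19: reduce F->num. Stack=[T / F] ptr=9 lookahead=$ remaining=[$]
Step 20: reduce T->T / F. Stack=[T] ptr=9 lookahead=$ remaining=[$]
Step 21: reduce E->T. Stack=[E] ptr=9 lookahead=$ remaining=[$]
Step 22: accept. Stack=[E] ptr=9 lookahead=$ remaining=[$]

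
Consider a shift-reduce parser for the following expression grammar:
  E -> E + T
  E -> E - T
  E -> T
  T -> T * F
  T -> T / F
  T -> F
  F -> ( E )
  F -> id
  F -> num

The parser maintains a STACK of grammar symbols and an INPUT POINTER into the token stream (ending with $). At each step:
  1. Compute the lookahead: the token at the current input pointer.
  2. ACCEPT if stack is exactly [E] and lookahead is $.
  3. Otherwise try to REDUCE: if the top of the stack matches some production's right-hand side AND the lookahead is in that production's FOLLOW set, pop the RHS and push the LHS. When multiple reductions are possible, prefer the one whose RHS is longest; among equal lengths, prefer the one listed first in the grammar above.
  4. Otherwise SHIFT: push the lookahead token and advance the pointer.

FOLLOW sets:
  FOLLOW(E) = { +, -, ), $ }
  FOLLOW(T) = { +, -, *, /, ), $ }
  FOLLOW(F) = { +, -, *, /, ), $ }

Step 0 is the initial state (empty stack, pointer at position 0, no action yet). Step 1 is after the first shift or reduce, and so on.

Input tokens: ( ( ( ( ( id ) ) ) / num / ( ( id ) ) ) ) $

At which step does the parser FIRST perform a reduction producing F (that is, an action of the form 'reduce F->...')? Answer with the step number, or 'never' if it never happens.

Step 1: shift (. Stack=[(] ptr=1 lookahead=( remaining=[( ( ( ( id ) ) ) / num / ( ( id ) ) ) ) $]
Step 2: shift (. Stack=[( (] ptr=2 lookahead=( remaining=[( ( ( id ) ) ) / num / ( ( id ) ) ) ) $]
Step 3: shift (. Stack=[( ( (] ptr=3 lookahead=( remaining=[( ( id ) ) ) / num / ( ( id ) ) ) ) $]
Step 4: shift (. Stack=[( ( ( (] ptr=4 lookahead=( remaining=[( id ) ) ) / num / ( ( id ) ) ) ) $]
Step 5: shift (. Stack=[( ( ( ( (] ptr=5 lookahead=id remaining=[id ) ) ) / num / ( ( id ) ) ) ) $]
Step 6: shift id. Stack=[( ( ( ( ( id] ptr=6 lookahead=) remaining=[) ) ) / num / ( ( id ) ) ) ) $]
Step 7: reduce F->id. Stack=[( ( ( ( ( F] ptr=6 lookahead=) remaining=[) ) ) / num / ( ( id ) ) ) ) $]

Answer: 7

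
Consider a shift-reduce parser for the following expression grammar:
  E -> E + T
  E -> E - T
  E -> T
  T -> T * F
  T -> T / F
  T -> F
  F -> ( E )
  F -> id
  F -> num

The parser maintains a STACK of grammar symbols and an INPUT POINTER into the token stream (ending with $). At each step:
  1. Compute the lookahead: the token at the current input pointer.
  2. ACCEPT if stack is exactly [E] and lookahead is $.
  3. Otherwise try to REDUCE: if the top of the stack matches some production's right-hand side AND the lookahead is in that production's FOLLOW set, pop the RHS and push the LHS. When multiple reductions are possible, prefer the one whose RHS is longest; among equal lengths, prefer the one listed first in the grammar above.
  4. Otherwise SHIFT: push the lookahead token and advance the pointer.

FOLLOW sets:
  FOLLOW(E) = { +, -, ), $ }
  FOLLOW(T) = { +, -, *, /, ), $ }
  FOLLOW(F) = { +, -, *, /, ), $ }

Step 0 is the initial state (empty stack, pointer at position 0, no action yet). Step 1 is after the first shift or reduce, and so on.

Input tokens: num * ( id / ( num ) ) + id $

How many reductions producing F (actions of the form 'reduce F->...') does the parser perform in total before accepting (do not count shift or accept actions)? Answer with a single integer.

Step 1: shift num. Stack=[num] ptr=1 lookahead=* remaining=[* ( id / ( num ) ) + id $]
Step 2: reduce F->num. Stack=[F] ptr=1 lookahead=* remaining=[* ( id / ( num ) ) + id $]
Step 3: reduce T->F. Stack=[T] ptr=1 lookahead=* remaining=[* ( id / ( num ) ) + id $]
Step 4: shift *. Stack=[T *] ptr=2 lookahead=( remaining=[( id / ( num ) ) + id $]
Step 5: shift (. Stack=[T * (] ptr=3 lookahead=id remaining=[id / ( num ) ) + id $]
Step 6: shift id. Stack=[T * ( id] ptr=4 lookahead=/ remaining=[/ ( num ) ) + id $]
Step 7: reduce F->id. Stack=[T * ( F] ptr=4 lookahead=/ remaining=[/ ( num ) ) + id $]
Step 8: reduce T->F. Stack=[T * ( T] ptr=4 lookahead=/ remaining=[/ ( num ) ) + id $]
Step 9: shift /. Stack=[T * ( T /] ptr=5 lookahead=( remaining=[( num ) ) + id $]
Step 10: shift (. Stack=[T * ( T / (] ptr=6 lookahead=num remaining=[num ) ) + id $]
Step 11: shift num. Stack=[T * ( T / ( num] ptr=7 lookahead=) remaining=[) ) + id $]
Step 12: reduce F->num. Stack=[T * ( T / ( F] ptr=7 lookahead=) remaining=[) ) + id $]
Step 13: reduce T->F. Stack=[T * ( T / ( T] ptr=7 lookahead=) remaining=[) ) + id $]
Step 14: reduce E->T. Stack=[T * ( T / ( E] ptr=7 lookahead=) remaining=[) ) + id $]
Step 15: shift ). Stack=[T * ( T / ( E )] ptr=8 lookahead=) remaining=[) + id $]
Step 16: reduce F->( E ). Stack=[T * ( T / F] ptr=8 lookahead=) remaining=[) + id $]
Step 17: reduce T->T / F. Stack=[T * ( T] ptr=8 lookahead=) remaining=[) + id $]
Step 18: reduce E->T. Stack=[T * ( E] ptr=8 lookahead=) remaining=[) + id $]
Step 19: shift ). Stack=[T * ( E )] ptr=9 lookahead=+ remaining=[+ id $]
Step 20: reduce F->( E ). Stack=[T * F] ptr=9 lookahead=+ remaining=[+ id $]
Step 21: reduce T->T * F. Stack=[T] ptr=9 lookahead=+ remaining=[+ id $]
Step 22: reduce E->T. Stack=[E] ptr=9 lookahead=+ remaining=[+ id $]
Step 23: shift +. Stack=[E +] ptr=10 lookahead=id remaining=[id $]
Step 24: shift id. Stack=[E + id] ptr=11 lookahead=$ remaining=[$]
Step 25: reduce F->id. Stack=[E + F] ptr=11 lookahead=$ remaining=[$]
Step 26: reduce T->F. Stack=[E + T] ptr=11 lookahead=$ remaining=[$]
Step 27: reduce E->E + T. Stack=[E] ptr=11 lookahead=$ remaining=[$]
Step 28: accept. Stack=[E] ptr=11 lookahead=$ remaining=[$]

Answer: 6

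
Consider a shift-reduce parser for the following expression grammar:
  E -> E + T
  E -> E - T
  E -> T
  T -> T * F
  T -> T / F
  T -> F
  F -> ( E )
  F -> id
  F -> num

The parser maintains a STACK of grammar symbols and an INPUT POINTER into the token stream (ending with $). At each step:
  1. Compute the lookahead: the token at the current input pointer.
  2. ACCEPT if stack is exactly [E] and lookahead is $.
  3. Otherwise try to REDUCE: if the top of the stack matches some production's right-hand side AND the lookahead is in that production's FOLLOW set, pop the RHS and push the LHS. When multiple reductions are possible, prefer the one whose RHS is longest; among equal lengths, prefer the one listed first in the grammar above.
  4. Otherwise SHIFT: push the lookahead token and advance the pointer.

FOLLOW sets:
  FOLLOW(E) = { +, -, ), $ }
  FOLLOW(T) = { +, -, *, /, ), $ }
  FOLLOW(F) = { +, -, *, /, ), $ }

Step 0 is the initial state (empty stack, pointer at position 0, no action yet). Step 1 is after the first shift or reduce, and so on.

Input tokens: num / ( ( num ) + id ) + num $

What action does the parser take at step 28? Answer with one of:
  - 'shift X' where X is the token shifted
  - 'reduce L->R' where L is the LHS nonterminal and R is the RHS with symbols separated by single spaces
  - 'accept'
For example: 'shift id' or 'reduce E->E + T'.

Answer: reduce E->E + T

Derivation:
Step 1: shift num. Stack=[num] ptr=1 lookahead=/ remaining=[/ ( ( num ) + id ) + num $]
Step 2: reduce F->num. Stack=[F] ptr=1 lookahead=/ remaining=[/ ( ( num ) + id ) + num $]
Step 3: reduce T->F. Stack=[T] ptr=1 lookahead=/ remaining=[/ ( ( num ) + id ) + num $]
Step 4: shift /. Stack=[T /] ptr=2 lookahead=( remaining=[( ( num ) + id ) + num $]
Step 5: shift (. Stack=[T / (] ptr=3 lookahead=( remaining=[( num ) + id ) + num $]
Step 6: shift (. Stack=[T / ( (] ptr=4 lookahead=num remaining=[num ) + id ) + num $]
Step 7: shift num. Stack=[T / ( ( num] ptr=5 lookahead=) remaining=[) + id ) + num $]
Step 8: reduce F->num. Stack=[T / ( ( F] ptr=5 lookahead=) remaining=[) + id ) + num $]
Step 9: reduce T->F. Stack=[T / ( ( T] ptr=5 lookahead=) remaining=[) + id ) + num $]
Step 10: reduce E->T. Stack=[T / ( ( E] ptr=5 lookahead=) remaining=[) + id ) + num $]
Step 11: shift ). Stack=[T / ( ( E )] ptr=6 lookahead=+ remaining=[+ id ) + num $]
Step 12: reduce F->( E ). Stack=[T / ( F] ptr=6 lookahead=+ remaining=[+ id ) + num $]
Step 13: reduce T->F. Stack=[T / ( T] ptr=6 lookahead=+ remaining=[+ id ) + num $]
Step 14: reduce E->T. Stack=[T / ( E] ptr=6 lookahead=+ remaining=[+ id ) + num $]
Step 15: shift +. Stack=[T / ( E +] ptr=7 lookahead=id remaining=[id ) + num $]
Step 16: shift id. Stack=[T / ( E + id] ptr=8 lookahead=) remaining=[) + num $]
Step 17: reduce F->id. Stack=[T / ( E + F] ptr=8 lookahead=) remaining=[) + num $]
Step 18: reduce T->F. Stack=[T / ( E + T] ptr=8 lookahead=) remaining=[) + num $]
Step 19: reduce E->E + T. Stack=[T / ( E] ptr=8 lookahead=) remaining=[) + num $]
Step 20: shift ). Stack=[T / ( E )] ptr=9 lookahead=+ remaining=[+ num $]
Step 21: reduce F->( E ). Stack=[T / F] ptr=9 lookahead=+ remaining=[+ num $]
Step 22: reduce T->T / F. Stack=[T] ptr=9 lookahead=+ remaining=[+ num $]
Step 23: reduce E->T. Stack=[E] ptr=9 lookahead=+ remaining=[+ num $]
Step 24: shift +. Stack=[E +] ptr=10 lookahead=num remaining=[num $]
Step 25: shift num. Stack=[E + num] ptr=11 lookahead=$ remaining=[$]
Step 26: reduce F->num. Stack=[E + F] ptr=11 lookahead=$ remaining=[$]
Step 27: reduce T->F. Stack=[E + T] ptr=11 lookahead=$ remaining=[$]
Step 28: reduce E->E + T. Stack=[E] ptr=11 lookahead=$ remaining=[$]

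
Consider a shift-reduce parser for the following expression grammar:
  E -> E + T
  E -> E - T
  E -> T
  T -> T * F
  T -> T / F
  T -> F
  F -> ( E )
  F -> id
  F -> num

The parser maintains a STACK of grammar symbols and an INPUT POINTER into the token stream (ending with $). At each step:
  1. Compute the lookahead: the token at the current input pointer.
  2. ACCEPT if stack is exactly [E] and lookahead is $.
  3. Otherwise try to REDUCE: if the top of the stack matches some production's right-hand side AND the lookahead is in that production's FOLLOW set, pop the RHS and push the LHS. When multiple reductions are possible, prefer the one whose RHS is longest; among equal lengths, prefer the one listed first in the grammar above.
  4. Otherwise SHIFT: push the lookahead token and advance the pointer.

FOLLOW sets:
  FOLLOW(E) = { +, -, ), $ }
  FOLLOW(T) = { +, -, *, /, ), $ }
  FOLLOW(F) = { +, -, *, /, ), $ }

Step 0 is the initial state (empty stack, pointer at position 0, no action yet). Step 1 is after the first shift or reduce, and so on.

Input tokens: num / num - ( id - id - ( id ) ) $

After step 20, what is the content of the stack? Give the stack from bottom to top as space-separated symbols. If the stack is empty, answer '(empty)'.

Step 1: shift num. Stack=[num] ptr=1 lookahead=/ remaining=[/ num - ( id - id - ( id ) ) $]
Step 2: reduce F->num. Stack=[F] ptr=1 lookahead=/ remaining=[/ num - ( id - id - ( id ) ) $]
Step 3: reduce T->F. Stack=[T] ptr=1 lookahead=/ remaining=[/ num - ( id - id - ( id ) ) $]
Step 4: shift /. Stack=[T /] ptr=2 lookahead=num remaining=[num - ( id - id - ( id ) ) $]
Step 5: shift num. Stack=[T / num] ptr=3 lookahead=- remaining=[- ( id - id - ( id ) ) $]
Step 6: reduce F->num. Stack=[T / F] ptr=3 lookahead=- remaining=[- ( id - id - ( id ) ) $]
Step 7: reduce T->T / F. Stack=[T] ptr=3 lookahead=- remaining=[- ( id - id - ( id ) ) $]
Step 8: reduce E->T. Stack=[E] ptr=3 lookahead=- remaining=[- ( id - id - ( id ) ) $]
Step 9: shift -. Stack=[E -] ptr=4 lookahead=( remaining=[( id - id - ( id ) ) $]
Step 10: shift (. Stack=[E - (] ptr=5 lookahead=id remaining=[id - id - ( id ) ) $]
Step 11: shift id. Stack=[E - ( id] ptr=6 lookahead=- remaining=[- id - ( id ) ) $]
Step 12: reduce F->id. Stack=[E - ( F] ptr=6 lookahead=- remaining=[- id - ( id ) ) $]
Step 13: reduce T->F. Stack=[E - ( T] ptr=6 lookahead=- remaining=[- id - ( id ) ) $]
Step 14: reduce E->T. Stack=[E - ( E] ptr=6 lookahead=- remaining=[- id - ( id ) ) $]
Step 15: shift -. Stack=[E - ( E -] ptr=7 lookahead=id remaining=[id - ( id ) ) $]
Step 16: shift id. Stack=[E - ( E - id] ptr=8 lookahead=- remaining=[- ( id ) ) $]
Step 17: reduce F->id. Stack=[E - ( E - F] ptr=8 lookahead=- remaining=[- ( id ) ) $]
Step 18: reduce T->F. Stack=[E - ( E - T] ptr=8 lookahead=- remaining=[- ( id ) ) $]
Step 19: reduce E->E - T. Stack=[E - ( E] ptr=8 lookahead=- remaining=[- ( id ) ) $]
Step 20: shift -. Stack=[E - ( E -] ptr=9 lookahead=( remaining=[( id ) ) $]

Answer: E - ( E -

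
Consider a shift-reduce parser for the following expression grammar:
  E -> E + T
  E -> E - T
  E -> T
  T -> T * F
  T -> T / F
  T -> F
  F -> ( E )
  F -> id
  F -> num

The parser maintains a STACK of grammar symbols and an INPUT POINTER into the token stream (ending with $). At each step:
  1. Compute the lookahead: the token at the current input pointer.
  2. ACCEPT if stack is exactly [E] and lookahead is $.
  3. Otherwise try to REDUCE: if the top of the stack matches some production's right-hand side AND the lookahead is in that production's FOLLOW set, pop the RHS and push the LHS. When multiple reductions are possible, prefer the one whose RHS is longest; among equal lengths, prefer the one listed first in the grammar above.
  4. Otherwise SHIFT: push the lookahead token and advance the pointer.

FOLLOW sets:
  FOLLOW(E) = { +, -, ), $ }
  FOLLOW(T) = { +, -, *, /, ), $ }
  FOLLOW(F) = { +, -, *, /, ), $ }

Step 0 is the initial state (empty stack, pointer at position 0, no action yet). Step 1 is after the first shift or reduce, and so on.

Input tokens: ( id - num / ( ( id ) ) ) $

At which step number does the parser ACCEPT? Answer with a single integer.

Answer: 29

Derivation:
Step 1: shift (. Stack=[(] ptr=1 lookahead=id remaining=[id - num / ( ( id ) ) ) $]
Step 2: shift id. Stack=[( id] ptr=2 lookahead=- remaining=[- num / ( ( id ) ) ) $]
Step 3: reduce F->id. Stack=[( F] ptr=2 lookahead=- remaining=[- num / ( ( id ) ) ) $]
Step 4: reduce T->F. Stack=[( T] ptr=2 lookahead=- remaining=[- num / ( ( id ) ) ) $]
Step 5: reduce E->T. Stack=[( E] ptr=2 lookahead=- remaining=[- num / ( ( id ) ) ) $]
Step 6: shift -. Stack=[( E -] ptr=3 lookahead=num remaining=[num / ( ( id ) ) ) $]
Step 7: shift num. Stack=[( E - num] ptr=4 lookahead=/ remaining=[/ ( ( id ) ) ) $]
Step 8: reduce F->num. Stack=[( E - F] ptr=4 lookahead=/ remaining=[/ ( ( id ) ) ) $]
Step 9: reduce T->F. Stack=[( E - T] ptr=4 lookahead=/ remaining=[/ ( ( id ) ) ) $]
Step 10: shift /. Stack=[( E - T /] ptr=5 lookahead=( remaining=[( ( id ) ) ) $]
Step 11: shift (. Stack=[( E - T / (] ptr=6 lookahead=( remaining=[( id ) ) ) $]
Step 12: shift (. Stack=[( E - T / ( (] ptr=7 lookahead=id remaining=[id ) ) ) $]
Step 13: shift id. Stack=[( E - T / ( ( id] ptr=8 lookahead=) remaining=[) ) ) $]
Step 14: reduce F->id. Stack=[( E - T / ( ( F] ptr=8 lookahead=) remaining=[) ) ) $]
Step 15: reduce T->F. Stack=[( E - T / ( ( T] ptr=8 lookahead=) remaining=[) ) ) $]
Step 16: reduce E->T. Stack=[( E - T / ( ( E] ptr=8 lookahead=) remaining=[) ) ) $]
Step 17: shift ). Stack=[( E - T / ( ( E )] ptr=9 lookahead=) remaining=[) ) $]
Step 18: reduce F->( E ). Stack=[( E - T / ( F] ptr=9 lookahead=) remaining=[) ) $]
Step 19: reduce T->F. Stack=[( E - T / ( T] ptr=9 lookahead=) remaining=[) ) $]
Step 20: reduce E->T. Stack=[( E - T / ( E] ptr=9 lookahead=) remaining=[) ) $]
Step 21: shift ). Stack=[( E - T / ( E )] ptr=10 lookahead=) remaining=[) $]
Step 22: reduce F->( E ). Stack=[( E - T / F] ptr=10 lookahead=) remaining=[) $]
Step 23: reduce T->T / F. Stack=[( E - T] ptr=10 lookahead=) remaining=[) $]
Step 24: reduce E->E - T. Stack=[( E] ptr=10 lookahead=) remaining=[) $]
Step 25: shift ). Stack=[( E )] ptr=11 lookahead=$ remaining=[$]
Step 26: reduce F->( E ). Stack=[F] ptr=11 lookahead=$ remaining=[$]
Step 27: reduce T->F. Stack=[T] ptr=11 lookahead=$ remaining=[$]
Step 28: reduce E->T. Stack=[E] ptr=11 lookahead=$ remaining=[$]
Step 29: accept. Stack=[E] ptr=11 lookahead=$ remaining=[$]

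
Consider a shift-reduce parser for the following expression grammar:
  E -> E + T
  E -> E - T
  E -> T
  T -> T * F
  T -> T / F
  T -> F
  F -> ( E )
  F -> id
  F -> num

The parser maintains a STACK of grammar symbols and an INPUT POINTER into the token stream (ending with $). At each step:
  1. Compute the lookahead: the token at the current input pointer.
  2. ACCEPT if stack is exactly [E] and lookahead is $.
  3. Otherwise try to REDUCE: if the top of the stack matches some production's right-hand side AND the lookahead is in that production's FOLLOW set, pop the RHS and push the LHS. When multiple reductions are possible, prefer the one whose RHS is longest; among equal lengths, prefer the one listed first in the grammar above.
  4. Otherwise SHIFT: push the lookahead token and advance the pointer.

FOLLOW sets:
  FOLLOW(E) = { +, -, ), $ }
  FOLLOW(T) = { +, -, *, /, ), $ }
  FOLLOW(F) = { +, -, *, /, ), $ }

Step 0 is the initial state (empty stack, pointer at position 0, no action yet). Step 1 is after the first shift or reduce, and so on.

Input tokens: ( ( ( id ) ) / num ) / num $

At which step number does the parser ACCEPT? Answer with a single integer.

Answer: 28

Derivation:
Step 1: shift (. Stack=[(] ptr=1 lookahead=( remaining=[( ( id ) ) / num ) / num $]
Step 2: shift (. Stack=[( (] ptr=2 lookahead=( remaining=[( id ) ) / num ) / num $]
Step 3: shift (. Stack=[( ( (] ptr=3 lookahead=id remaining=[id ) ) / num ) / num $]
Step 4: shift id. Stack=[( ( ( id] ptr=4 lookahead=) remaining=[) ) / num ) / num $]
Step 5: reduce F->id. Stack=[( ( ( F] ptr=4 lookahead=) remaining=[) ) / num ) / num $]
Step 6: reduce T->F. Stack=[( ( ( T] ptr=4 lookahead=) remaining=[) ) / num ) / num $]
Step 7: reduce E->T. Stack=[( ( ( E] ptr=4 lookahead=) remaining=[) ) / num ) / num $]
Step 8: shift ). Stack=[( ( ( E )] ptr=5 lookahead=) remaining=[) / num ) / num $]
Step 9: reduce F->( E ). Stack=[( ( F] ptr=5 lookahead=) remaining=[) / num ) / num $]
Step 10: reduce T->F. Stack=[( ( T] ptr=5 lookahead=) remaining=[) / num ) / num $]
Step 11: reduce E->T. Stack=[( ( E] ptr=5 lookahead=) remaining=[) / num ) / num $]
Step 12: shift ). Stack=[( ( E )] ptr=6 lookahead=/ remaining=[/ num ) / num $]
Step 13: reduce F->( E ). Stack=[( F] ptr=6 lookahead=/ remaining=[/ num ) / num $]
Step 14: reduce T->F. Stack=[( T] ptr=6 lookahead=/ remaining=[/ num ) / num $]
Step 15: shift /. Stack=[( T /] ptr=7 lookahead=num remaining=[num ) / num $]
Step 16: shift num. Stack=[( T / num] ptr=8 lookahead=) remaining=[) / num $]
Step 17: reduce F->num. Stack=[( T / F] ptr=8 lookahead=) remaining=[) / num $]
Step 18: reduce T->T / F. Stack=[( T] ptr=8 lookahead=) remaining=[) / num $]
Step 19: reduce E->T. Stack=[( E] ptr=8 lookahead=) remaining=[) / num $]
Step 20: shift ). Stack=[( E )] ptr=9 lookahead=/ remaining=[/ num $]
Step 21: reduce F->( E ). Stack=[F] ptr=9 lookahead=/ remaining=[/ num $]
Step 22: reduce T->F. Stack=[T] ptr=9 lookahead=/ remaining=[/ num $]
Step 23: shift /. Stack=[T /] ptr=10 lookahead=num remaining=[num $]
Step 24: shift num. Stack=[T / num] ptr=11 lookahead=$ remaining=[$]
Step 25: reduce F->num. Stack=[T / F] ptr=11 lookahead=$ remaining=[$]
Step 26: reduce T->T / F. Stack=[T] ptr=11 lookahead=$ remaining=[$]
Step 27: reduce E->T. Stack=[E] ptr=11 lookahead=$ remaining=[$]
Step 28: accept. Stack=[E] ptr=11 lookahead=$ remaining=[$]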